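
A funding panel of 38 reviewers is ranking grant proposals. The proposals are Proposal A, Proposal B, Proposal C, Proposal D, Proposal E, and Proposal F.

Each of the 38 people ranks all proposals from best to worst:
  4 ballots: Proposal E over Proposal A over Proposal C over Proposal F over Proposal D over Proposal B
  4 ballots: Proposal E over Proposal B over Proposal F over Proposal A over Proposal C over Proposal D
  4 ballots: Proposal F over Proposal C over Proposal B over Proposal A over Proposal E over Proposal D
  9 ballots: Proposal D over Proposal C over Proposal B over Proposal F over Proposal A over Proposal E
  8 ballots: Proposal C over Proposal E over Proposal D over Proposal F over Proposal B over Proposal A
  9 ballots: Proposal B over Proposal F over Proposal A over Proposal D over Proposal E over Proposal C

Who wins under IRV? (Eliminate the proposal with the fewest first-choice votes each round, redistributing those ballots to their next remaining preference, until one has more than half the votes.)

Proposal C

Round 1: Proposal A 0, Proposal B 9, Proposal C 8, Proposal D 9, Proposal E 8, Proposal F 4. Proposal A eliminated.
Round 2: Proposal B 9, Proposal C 8, Proposal D 9, Proposal E 8, Proposal F 4. Proposal F eliminated.
Round 3: Proposal B 9, Proposal C 12, Proposal D 9, Proposal E 8. Proposal E eliminated.
Round 4: Proposal B 13, Proposal C 16, Proposal D 9. Proposal D eliminated.
Round 5: Proposal B 13, Proposal C 25. Proposal C has a majority (≥20).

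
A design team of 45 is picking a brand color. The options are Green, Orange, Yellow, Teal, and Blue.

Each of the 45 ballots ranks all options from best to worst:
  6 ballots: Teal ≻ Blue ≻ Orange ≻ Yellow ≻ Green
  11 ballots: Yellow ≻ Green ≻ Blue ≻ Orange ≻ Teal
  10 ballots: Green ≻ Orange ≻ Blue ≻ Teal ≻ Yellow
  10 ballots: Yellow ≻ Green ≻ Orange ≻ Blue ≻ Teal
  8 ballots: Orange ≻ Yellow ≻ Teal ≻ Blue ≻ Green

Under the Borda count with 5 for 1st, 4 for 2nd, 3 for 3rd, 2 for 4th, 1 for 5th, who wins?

Green: 6×1 + 11×4 + 10×5 + 10×4 + 8×1 = 148
Orange: 6×3 + 11×2 + 10×4 + 10×3 + 8×5 = 150
Yellow: 6×2 + 11×5 + 10×1 + 10×5 + 8×4 = 159
Teal: 6×5 + 11×1 + 10×2 + 10×1 + 8×3 = 95
Blue: 6×4 + 11×3 + 10×3 + 10×2 + 8×2 = 123

Yellow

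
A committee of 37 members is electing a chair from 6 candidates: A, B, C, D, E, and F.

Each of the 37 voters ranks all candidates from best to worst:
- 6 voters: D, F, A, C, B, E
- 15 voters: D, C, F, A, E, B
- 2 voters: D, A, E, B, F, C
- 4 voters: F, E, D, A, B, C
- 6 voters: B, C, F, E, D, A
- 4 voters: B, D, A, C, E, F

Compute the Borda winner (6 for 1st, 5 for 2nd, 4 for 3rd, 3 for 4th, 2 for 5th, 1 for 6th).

D

A: 6×4 + 15×3 + 2×5 + 4×3 + 6×1 + 4×4 = 113
B: 6×2 + 15×1 + 2×3 + 4×2 + 6×6 + 4×6 = 101
C: 6×3 + 15×5 + 2×1 + 4×1 + 6×5 + 4×3 = 141
D: 6×6 + 15×6 + 2×6 + 4×4 + 6×2 + 4×5 = 186
E: 6×1 + 15×2 + 2×4 + 4×5 + 6×3 + 4×2 = 90
F: 6×5 + 15×4 + 2×2 + 4×6 + 6×4 + 4×1 = 146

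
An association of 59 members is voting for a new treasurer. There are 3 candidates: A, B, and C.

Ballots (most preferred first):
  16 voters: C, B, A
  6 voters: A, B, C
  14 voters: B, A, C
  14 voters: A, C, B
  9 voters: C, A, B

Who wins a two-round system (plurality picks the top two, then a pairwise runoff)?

A

Round 1 first-place votes: A 20, B 14, C 25. C and A advance.
Runoff: C is ranked above A on 25 ballots, A above C on 34.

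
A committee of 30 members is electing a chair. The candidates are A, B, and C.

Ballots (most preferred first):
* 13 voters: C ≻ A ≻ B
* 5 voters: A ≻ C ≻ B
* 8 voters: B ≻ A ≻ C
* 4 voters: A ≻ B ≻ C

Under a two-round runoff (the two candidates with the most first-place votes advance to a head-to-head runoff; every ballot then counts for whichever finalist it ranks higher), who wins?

A

Round 1 first-place votes: A 9, B 8, C 13. C and A advance.
Runoff: C is ranked above A on 13 ballots, A above C on 17.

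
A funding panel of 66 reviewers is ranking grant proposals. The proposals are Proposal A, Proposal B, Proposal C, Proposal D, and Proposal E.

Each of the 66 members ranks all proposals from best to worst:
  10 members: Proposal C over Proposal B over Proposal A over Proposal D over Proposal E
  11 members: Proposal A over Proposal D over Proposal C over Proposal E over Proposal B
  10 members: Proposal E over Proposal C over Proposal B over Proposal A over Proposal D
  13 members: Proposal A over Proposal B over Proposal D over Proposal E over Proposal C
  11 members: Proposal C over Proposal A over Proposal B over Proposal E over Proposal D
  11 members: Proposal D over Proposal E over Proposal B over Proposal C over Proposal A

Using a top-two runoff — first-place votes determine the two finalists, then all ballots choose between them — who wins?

Proposal C

Round 1 first-place votes: Proposal A 24, Proposal B 0, Proposal C 21, Proposal D 11, Proposal E 10. Proposal A and Proposal C advance.
Runoff: Proposal A is ranked above Proposal C on 24 ballots, Proposal C above Proposal A on 42.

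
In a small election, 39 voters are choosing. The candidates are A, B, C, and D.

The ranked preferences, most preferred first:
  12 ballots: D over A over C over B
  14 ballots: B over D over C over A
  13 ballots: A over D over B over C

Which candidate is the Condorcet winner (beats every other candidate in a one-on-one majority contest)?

D vs A: 26–13
D vs B: 25–14
D vs C: 39–0
D beats every other candidate.

D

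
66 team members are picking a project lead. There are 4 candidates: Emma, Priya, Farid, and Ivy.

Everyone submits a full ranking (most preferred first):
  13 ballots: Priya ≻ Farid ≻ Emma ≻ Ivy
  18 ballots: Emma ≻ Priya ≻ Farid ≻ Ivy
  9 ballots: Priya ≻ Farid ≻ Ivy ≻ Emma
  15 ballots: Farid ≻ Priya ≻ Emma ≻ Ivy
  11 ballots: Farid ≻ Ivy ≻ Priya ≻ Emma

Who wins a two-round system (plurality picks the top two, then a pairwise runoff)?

Round 1 first-place votes: Emma 18, Priya 22, Farid 26, Ivy 0. Farid and Priya advance.
Runoff: Farid is ranked above Priya on 26 ballots, Priya above Farid on 40.

Priya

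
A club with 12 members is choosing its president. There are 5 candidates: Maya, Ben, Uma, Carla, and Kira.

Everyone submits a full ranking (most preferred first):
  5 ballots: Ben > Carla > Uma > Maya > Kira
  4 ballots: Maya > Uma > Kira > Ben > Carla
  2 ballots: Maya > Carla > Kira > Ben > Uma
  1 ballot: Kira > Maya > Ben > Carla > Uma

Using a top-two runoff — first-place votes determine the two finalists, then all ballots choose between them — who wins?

Round 1 first-place votes: Maya 6, Ben 5, Uma 0, Carla 0, Kira 1. Maya and Ben advance.
Runoff: Maya is ranked above Ben on 7 ballots, Ben above Maya on 5.

Maya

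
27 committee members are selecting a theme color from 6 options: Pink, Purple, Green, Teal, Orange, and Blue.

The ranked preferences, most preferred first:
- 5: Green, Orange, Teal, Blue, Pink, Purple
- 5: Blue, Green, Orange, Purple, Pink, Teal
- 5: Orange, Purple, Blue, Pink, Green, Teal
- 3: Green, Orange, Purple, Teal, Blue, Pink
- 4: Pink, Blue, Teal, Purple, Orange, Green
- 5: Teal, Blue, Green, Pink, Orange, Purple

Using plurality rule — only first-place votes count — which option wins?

Green

First-place votes: Pink 4, Purple 0, Green 8, Teal 5, Orange 5, Blue 5.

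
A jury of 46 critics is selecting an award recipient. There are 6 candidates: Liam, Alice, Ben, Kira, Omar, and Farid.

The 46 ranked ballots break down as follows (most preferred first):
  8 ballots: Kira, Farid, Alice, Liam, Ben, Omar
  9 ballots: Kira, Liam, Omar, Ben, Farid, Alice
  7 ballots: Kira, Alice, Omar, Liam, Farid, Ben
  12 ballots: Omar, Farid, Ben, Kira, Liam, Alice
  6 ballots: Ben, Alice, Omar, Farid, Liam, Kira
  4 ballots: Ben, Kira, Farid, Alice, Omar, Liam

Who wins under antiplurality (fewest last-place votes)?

Farid

Last-place votes: Liam 4, Alice 21, Ben 7, Kira 6, Omar 8, Farid 0.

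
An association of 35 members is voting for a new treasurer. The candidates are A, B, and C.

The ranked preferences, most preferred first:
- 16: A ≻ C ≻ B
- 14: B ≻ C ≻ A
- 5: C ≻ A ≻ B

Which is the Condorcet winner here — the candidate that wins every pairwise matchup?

C

C vs A: 19–16
C vs B: 21–14
C beats every other candidate.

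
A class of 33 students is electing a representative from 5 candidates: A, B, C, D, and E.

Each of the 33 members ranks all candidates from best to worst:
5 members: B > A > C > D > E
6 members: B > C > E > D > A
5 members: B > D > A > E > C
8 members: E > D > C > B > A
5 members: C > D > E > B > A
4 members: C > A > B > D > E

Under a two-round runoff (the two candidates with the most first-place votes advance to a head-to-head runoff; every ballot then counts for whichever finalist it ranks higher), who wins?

C

Round 1 first-place votes: A 0, B 16, C 9, D 0, E 8. B and C advance.
Runoff: B is ranked above C on 16 ballots, C above B on 17.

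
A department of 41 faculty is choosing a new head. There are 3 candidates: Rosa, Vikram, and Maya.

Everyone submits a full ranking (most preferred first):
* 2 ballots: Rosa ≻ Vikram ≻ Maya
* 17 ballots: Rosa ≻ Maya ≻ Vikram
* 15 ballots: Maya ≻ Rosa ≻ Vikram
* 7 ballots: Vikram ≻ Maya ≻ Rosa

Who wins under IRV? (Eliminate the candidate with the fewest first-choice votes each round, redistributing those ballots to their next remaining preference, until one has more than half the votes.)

Round 1: Rosa 19, Vikram 7, Maya 15. Vikram eliminated.
Round 2: Rosa 19, Maya 22. Maya has a majority (≥21).

Maya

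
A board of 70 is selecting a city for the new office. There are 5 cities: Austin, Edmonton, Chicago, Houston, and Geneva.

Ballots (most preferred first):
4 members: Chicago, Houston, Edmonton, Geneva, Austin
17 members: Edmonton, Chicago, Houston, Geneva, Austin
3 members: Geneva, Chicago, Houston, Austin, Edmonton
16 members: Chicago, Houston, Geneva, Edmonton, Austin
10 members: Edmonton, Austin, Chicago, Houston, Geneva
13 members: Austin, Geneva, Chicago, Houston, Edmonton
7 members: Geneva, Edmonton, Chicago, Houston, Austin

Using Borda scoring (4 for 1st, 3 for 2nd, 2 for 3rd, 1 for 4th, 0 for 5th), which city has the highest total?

Austin: 4×0 + 17×0 + 3×1 + 16×0 + 10×3 + 13×4 + 7×0 = 85
Edmonton: 4×2 + 17×4 + 3×0 + 16×1 + 10×4 + 13×0 + 7×3 = 153
Chicago: 4×4 + 17×3 + 3×3 + 16×4 + 10×2 + 13×2 + 7×2 = 200
Houston: 4×3 + 17×2 + 3×2 + 16×3 + 10×1 + 13×1 + 7×1 = 130
Geneva: 4×1 + 17×1 + 3×4 + 16×2 + 10×0 + 13×3 + 7×4 = 132

Chicago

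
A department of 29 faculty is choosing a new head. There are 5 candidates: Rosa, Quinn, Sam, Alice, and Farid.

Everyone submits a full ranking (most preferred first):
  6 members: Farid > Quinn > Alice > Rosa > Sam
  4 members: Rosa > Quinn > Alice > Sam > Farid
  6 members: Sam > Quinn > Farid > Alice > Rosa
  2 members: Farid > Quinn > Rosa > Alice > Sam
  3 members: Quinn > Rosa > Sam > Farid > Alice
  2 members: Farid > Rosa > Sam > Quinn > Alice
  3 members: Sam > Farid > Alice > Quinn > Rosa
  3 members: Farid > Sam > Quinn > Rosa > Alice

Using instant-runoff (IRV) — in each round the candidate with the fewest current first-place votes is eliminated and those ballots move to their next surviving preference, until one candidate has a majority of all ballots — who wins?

Sam

Round 1: Rosa 4, Quinn 3, Sam 9, Alice 0, Farid 13. Alice eliminated.
Round 2: Rosa 4, Quinn 3, Sam 9, Farid 13. Quinn eliminated.
Round 3: Rosa 7, Sam 9, Farid 13. Rosa eliminated.
Round 4: Sam 16, Farid 13. Sam has a majority (≥15).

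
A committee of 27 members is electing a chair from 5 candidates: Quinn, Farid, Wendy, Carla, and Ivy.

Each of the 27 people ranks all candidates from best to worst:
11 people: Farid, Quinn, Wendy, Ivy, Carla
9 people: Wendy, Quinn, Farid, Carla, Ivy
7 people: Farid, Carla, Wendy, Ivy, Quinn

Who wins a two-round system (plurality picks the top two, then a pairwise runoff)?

Round 1 first-place votes: Quinn 0, Farid 18, Wendy 9, Carla 0, Ivy 0. Farid and Wendy advance.
Runoff: Farid is ranked above Wendy on 18 ballots, Wendy above Farid on 9.

Farid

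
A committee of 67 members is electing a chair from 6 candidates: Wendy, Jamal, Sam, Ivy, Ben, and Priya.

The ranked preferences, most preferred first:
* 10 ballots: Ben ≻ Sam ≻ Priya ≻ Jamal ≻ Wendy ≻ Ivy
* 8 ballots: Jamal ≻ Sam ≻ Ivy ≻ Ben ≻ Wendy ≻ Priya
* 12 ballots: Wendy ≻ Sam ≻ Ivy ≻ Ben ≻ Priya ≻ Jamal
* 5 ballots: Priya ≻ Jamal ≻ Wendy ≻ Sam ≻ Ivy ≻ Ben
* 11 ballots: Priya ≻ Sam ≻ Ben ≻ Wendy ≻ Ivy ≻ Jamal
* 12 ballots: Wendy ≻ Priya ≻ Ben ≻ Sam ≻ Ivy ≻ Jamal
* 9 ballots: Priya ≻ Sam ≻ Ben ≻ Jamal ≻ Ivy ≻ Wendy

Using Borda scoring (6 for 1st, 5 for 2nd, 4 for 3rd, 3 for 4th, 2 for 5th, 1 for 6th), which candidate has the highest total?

Wendy: 10×2 + 8×2 + 12×6 + 5×4 + 11×3 + 12×6 + 9×1 = 242
Jamal: 10×3 + 8×6 + 12×1 + 5×5 + 11×1 + 12×1 + 9×3 = 165
Sam: 10×5 + 8×5 + 12×5 + 5×3 + 11×5 + 12×3 + 9×5 = 301
Ivy: 10×1 + 8×4 + 12×4 + 5×2 + 11×2 + 12×2 + 9×2 = 164
Ben: 10×6 + 8×3 + 12×3 + 5×1 + 11×4 + 12×4 + 9×4 = 253
Priya: 10×4 + 8×1 + 12×2 + 5×6 + 11×6 + 12×5 + 9×6 = 282

Sam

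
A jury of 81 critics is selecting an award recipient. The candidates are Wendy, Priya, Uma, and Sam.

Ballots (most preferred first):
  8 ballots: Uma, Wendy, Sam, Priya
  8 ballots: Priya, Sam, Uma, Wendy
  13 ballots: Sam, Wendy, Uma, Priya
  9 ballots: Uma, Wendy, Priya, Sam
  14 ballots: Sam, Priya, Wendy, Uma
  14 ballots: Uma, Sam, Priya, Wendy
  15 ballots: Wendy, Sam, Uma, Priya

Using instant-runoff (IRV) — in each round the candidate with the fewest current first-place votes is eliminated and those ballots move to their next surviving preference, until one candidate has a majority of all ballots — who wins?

Sam

Round 1: Wendy 15, Priya 8, Uma 31, Sam 27. Priya eliminated.
Round 2: Wendy 15, Uma 31, Sam 35. Wendy eliminated.
Round 3: Uma 31, Sam 50. Sam has a majority (≥41).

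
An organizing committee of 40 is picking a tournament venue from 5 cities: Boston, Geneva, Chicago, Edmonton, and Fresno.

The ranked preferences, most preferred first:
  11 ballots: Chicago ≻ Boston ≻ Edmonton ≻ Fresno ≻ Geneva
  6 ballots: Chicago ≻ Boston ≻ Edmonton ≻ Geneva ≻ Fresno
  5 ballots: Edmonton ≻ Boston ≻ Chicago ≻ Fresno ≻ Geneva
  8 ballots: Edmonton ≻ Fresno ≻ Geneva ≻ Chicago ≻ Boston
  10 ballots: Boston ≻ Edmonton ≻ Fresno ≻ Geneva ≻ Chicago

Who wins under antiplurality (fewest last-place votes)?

Edmonton

Last-place votes: Boston 8, Geneva 16, Chicago 10, Edmonton 0, Fresno 6.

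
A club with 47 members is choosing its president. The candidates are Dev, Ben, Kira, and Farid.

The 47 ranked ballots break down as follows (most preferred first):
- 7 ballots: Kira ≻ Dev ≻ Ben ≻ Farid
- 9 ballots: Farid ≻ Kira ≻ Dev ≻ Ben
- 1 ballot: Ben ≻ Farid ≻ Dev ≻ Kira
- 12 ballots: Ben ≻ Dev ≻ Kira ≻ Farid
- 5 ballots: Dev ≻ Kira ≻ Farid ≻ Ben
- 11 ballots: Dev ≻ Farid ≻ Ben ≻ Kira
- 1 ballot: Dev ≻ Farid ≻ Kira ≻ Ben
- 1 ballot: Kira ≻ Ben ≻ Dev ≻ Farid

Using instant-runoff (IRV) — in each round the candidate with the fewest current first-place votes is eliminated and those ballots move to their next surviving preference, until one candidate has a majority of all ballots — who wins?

Round 1: Dev 17, Ben 13, Kira 8, Farid 9. Kira eliminated.
Round 2: Dev 24, Ben 14, Farid 9. Dev has a majority (≥24).

Dev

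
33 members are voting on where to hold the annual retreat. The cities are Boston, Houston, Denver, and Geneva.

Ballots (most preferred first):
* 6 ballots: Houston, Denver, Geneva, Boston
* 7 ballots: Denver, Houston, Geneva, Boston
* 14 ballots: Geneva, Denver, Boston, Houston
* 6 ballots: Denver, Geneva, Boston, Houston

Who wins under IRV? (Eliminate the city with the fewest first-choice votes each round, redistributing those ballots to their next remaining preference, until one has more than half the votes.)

Round 1: Boston 0, Houston 6, Denver 13, Geneva 14. Boston eliminated.
Round 2: Houston 6, Denver 13, Geneva 14. Houston eliminated.
Round 3: Denver 19, Geneva 14. Denver has a majority (≥17).

Denver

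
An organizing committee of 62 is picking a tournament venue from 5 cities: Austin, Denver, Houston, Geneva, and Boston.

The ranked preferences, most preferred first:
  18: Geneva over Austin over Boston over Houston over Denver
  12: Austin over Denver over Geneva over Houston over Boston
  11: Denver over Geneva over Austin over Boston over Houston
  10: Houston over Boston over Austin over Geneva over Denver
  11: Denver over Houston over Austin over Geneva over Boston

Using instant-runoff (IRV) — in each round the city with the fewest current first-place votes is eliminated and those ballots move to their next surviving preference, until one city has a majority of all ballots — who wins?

Austin

Round 1: Austin 12, Denver 22, Houston 10, Geneva 18, Boston 0. Boston eliminated.
Round 2: Austin 12, Denver 22, Houston 10, Geneva 18. Houston eliminated.
Round 3: Austin 22, Denver 22, Geneva 18. Geneva eliminated.
Round 4: Austin 40, Denver 22. Austin has a majority (≥32).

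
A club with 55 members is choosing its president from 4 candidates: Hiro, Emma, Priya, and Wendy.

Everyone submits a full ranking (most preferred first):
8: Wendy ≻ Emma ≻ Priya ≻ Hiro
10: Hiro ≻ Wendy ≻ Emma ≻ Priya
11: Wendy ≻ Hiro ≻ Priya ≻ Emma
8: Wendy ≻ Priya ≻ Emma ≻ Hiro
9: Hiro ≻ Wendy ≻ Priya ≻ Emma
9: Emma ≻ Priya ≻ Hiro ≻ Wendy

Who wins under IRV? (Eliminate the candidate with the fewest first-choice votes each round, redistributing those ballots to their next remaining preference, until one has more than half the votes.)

Round 1: Hiro 19, Emma 9, Priya 0, Wendy 27. Priya eliminated.
Round 2: Hiro 19, Emma 9, Wendy 27. Emma eliminated.
Round 3: Hiro 28, Wendy 27. Hiro has a majority (≥28).

Hiro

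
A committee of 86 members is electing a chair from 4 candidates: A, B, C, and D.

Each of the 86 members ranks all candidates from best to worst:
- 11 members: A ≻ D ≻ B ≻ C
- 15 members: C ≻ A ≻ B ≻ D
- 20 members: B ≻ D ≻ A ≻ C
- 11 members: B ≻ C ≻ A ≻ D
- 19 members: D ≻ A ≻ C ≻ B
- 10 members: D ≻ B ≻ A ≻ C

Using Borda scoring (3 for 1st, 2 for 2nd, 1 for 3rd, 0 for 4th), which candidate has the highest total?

D

A: 11×3 + 15×2 + 20×1 + 11×1 + 19×2 + 10×1 = 142
B: 11×1 + 15×1 + 20×3 + 11×3 + 19×0 + 10×2 = 139
C: 11×0 + 15×3 + 20×0 + 11×2 + 19×1 + 10×0 = 86
D: 11×2 + 15×0 + 20×2 + 11×0 + 19×3 + 10×3 = 149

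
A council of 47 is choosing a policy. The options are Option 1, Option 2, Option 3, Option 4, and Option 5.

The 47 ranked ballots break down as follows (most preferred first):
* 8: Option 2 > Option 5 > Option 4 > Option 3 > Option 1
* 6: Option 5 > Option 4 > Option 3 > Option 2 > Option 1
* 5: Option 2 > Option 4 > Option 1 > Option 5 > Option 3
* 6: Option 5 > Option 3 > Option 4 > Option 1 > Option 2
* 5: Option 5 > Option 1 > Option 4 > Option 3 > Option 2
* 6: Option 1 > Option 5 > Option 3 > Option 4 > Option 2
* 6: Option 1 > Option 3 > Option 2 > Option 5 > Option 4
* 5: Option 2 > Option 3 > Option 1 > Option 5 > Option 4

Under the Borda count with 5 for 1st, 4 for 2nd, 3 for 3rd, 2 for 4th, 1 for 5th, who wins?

Option 1: 8×1 + 6×1 + 5×3 + 6×2 + 5×4 + 6×5 + 6×5 + 5×3 = 136
Option 2: 8×5 + 6×2 + 5×5 + 6×1 + 5×1 + 6×1 + 6×3 + 5×5 = 137
Option 3: 8×2 + 6×3 + 5×1 + 6×4 + 5×2 + 6×3 + 6×4 + 5×4 = 135
Option 4: 8×3 + 6×4 + 5×4 + 6×3 + 5×3 + 6×2 + 6×1 + 5×1 = 124
Option 5: 8×4 + 6×5 + 5×2 + 6×5 + 5×5 + 6×4 + 6×2 + 5×2 = 173

Option 5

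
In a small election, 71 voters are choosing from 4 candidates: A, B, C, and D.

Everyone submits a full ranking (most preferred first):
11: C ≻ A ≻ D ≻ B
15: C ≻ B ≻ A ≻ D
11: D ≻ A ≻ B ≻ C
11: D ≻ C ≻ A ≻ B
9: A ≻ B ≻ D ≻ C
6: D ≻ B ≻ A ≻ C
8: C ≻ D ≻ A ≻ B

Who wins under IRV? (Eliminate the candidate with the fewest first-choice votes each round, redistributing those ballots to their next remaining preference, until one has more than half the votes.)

D

Round 1: A 9, B 0, C 34, D 28. B eliminated.
Round 2: A 9, C 34, D 28. A eliminated.
Round 3: C 34, D 37. D has a majority (≥36).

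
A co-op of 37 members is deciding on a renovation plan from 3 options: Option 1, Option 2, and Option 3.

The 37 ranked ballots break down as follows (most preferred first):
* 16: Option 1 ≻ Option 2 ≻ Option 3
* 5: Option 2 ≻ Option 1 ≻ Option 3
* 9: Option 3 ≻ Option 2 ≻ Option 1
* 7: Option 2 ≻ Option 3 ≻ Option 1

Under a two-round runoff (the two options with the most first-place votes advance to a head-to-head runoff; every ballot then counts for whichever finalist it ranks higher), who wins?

Round 1 first-place votes: Option 1 16, Option 2 12, Option 3 9. Option 1 and Option 2 advance.
Runoff: Option 1 is ranked above Option 2 on 16 ballots, Option 2 above Option 1 on 21.

Option 2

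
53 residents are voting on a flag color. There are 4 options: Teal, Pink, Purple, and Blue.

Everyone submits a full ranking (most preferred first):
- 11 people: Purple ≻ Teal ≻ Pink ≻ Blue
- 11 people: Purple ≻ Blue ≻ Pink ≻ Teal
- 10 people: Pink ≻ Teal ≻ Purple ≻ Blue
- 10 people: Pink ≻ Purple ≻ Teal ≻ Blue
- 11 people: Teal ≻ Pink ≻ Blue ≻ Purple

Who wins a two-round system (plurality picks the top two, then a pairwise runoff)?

Pink

Round 1 first-place votes: Teal 11, Pink 20, Purple 22, Blue 0. Purple and Pink advance.
Runoff: Purple is ranked above Pink on 22 ballots, Pink above Purple on 31.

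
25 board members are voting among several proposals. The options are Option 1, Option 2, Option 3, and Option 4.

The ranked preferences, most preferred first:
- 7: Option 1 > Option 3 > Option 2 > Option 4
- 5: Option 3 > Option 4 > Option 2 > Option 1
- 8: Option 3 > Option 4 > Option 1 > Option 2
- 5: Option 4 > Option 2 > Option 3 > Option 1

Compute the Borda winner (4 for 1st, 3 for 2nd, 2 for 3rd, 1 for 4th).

Option 1: 7×4 + 5×1 + 8×2 + 5×1 = 54
Option 2: 7×2 + 5×2 + 8×1 + 5×3 = 47
Option 3: 7×3 + 5×4 + 8×4 + 5×2 = 83
Option 4: 7×1 + 5×3 + 8×3 + 5×4 = 66

Option 3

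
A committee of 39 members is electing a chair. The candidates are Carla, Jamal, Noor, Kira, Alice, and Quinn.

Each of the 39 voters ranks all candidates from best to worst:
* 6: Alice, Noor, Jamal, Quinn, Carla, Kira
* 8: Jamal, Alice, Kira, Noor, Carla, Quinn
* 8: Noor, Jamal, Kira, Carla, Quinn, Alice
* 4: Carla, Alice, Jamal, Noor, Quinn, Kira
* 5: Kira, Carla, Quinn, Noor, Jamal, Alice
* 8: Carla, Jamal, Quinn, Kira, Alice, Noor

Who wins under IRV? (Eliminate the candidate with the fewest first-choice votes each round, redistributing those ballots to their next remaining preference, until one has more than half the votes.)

Round 1: Carla 12, Jamal 8, Noor 8, Kira 5, Alice 6, Quinn 0. Quinn eliminated.
Round 2: Carla 12, Jamal 8, Noor 8, Kira 5, Alice 6. Kira eliminated.
Round 3: Carla 17, Jamal 8, Noor 8, Alice 6. Alice eliminated.
Round 4: Carla 17, Jamal 8, Noor 14. Jamal eliminated.
Round 5: Carla 17, Noor 22. Noor has a majority (≥20).

Noor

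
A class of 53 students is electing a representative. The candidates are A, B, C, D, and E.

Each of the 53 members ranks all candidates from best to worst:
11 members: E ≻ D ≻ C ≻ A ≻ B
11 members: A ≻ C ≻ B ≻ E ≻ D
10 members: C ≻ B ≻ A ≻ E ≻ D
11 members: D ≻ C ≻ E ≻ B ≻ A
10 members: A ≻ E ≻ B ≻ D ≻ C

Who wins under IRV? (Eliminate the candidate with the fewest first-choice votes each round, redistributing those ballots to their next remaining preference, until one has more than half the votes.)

Round 1: A 21, B 0, C 10, D 11, E 11. B eliminated.
Round 2: A 21, C 10, D 11, E 11. C eliminated.
Round 3: A 31, D 11, E 11. A has a majority (≥27).

A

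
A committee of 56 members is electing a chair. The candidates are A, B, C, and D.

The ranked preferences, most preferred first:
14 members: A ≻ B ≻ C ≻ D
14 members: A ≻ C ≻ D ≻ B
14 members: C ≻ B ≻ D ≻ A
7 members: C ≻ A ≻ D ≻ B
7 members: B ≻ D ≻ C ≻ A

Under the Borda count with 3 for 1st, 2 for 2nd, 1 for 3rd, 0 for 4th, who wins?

A: 14×3 + 14×3 + 14×0 + 7×2 + 7×0 = 98
B: 14×2 + 14×0 + 14×2 + 7×0 + 7×3 = 77
C: 14×1 + 14×2 + 14×3 + 7×3 + 7×1 = 112
D: 14×0 + 14×1 + 14×1 + 7×1 + 7×2 = 49

C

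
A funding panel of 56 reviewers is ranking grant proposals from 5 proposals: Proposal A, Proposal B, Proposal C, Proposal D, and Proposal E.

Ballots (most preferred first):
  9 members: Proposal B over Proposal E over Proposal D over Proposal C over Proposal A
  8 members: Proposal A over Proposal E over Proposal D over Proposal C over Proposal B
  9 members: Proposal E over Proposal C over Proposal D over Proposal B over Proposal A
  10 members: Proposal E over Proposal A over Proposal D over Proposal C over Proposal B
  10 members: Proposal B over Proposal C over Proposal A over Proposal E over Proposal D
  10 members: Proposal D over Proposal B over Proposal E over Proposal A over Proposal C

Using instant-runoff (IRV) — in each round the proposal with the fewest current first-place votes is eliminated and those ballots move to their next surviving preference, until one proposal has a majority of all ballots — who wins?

Proposal B

Round 1: Proposal A 8, Proposal B 19, Proposal C 0, Proposal D 10, Proposal E 19. Proposal C eliminated.
Round 2: Proposal A 8, Proposal B 19, Proposal D 10, Proposal E 19. Proposal A eliminated.
Round 3: Proposal B 19, Proposal D 10, Proposal E 27. Proposal D eliminated.
Round 4: Proposal B 29, Proposal E 27. Proposal B has a majority (≥29).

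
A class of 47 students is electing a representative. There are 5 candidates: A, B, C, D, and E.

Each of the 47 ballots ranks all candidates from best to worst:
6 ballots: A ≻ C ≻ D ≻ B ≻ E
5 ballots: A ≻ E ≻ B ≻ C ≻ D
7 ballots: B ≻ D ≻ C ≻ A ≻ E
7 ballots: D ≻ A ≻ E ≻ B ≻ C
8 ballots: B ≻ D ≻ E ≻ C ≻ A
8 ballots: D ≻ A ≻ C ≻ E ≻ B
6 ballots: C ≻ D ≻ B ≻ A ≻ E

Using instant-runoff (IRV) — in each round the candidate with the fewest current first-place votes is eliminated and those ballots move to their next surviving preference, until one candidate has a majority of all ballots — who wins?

D

Round 1: A 11, B 15, C 6, D 15, E 0. E eliminated.
Round 2: A 11, B 15, C 6, D 15. C eliminated.
Round 3: A 11, B 15, D 21. A eliminated.
Round 4: B 20, D 27. D has a majority (≥24).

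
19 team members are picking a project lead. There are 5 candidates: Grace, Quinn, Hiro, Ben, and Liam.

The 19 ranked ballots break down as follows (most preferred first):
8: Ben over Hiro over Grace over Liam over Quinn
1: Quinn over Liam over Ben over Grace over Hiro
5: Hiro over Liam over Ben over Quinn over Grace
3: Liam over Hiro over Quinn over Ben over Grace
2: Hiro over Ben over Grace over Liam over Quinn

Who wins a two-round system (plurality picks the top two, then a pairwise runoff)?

Round 1 first-place votes: Grace 0, Quinn 1, Hiro 7, Ben 8, Liam 3. Ben and Hiro advance.
Runoff: Ben is ranked above Hiro on 9 ballots, Hiro above Ben on 10.

Hiro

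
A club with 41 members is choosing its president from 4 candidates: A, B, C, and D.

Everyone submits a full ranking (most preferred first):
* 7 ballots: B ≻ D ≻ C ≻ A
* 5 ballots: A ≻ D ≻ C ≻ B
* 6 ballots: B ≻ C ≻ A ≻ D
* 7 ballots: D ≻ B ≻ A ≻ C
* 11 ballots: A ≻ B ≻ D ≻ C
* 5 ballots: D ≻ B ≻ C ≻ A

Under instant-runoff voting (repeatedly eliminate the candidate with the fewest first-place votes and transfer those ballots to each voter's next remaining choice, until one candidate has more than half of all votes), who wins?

B

Round 1: A 16, B 13, C 0, D 12. C eliminated.
Round 2: A 16, B 13, D 12. D eliminated.
Round 3: A 16, B 25. B has a majority (≥21).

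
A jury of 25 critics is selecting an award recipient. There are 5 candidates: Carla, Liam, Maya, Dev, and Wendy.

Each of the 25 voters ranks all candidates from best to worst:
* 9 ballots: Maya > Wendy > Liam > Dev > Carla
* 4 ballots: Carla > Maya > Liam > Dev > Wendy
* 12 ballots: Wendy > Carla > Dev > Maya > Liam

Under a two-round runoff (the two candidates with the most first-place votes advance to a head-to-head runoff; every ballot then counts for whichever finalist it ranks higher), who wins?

Maya

Round 1 first-place votes: Carla 4, Liam 0, Maya 9, Dev 0, Wendy 12. Wendy and Maya advance.
Runoff: Wendy is ranked above Maya on 12 ballots, Maya above Wendy on 13.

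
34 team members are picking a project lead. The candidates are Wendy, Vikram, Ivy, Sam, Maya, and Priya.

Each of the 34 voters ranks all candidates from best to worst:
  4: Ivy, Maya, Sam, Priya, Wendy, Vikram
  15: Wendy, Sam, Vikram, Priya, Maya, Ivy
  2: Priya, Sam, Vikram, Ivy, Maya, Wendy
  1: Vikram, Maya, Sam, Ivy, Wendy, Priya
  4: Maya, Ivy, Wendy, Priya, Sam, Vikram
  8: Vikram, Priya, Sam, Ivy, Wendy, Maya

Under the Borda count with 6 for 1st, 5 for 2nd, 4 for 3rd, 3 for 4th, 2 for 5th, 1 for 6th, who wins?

Wendy: 4×2 + 15×6 + 2×1 + 1×2 + 4×4 + 8×2 = 134
Vikram: 4×1 + 15×4 + 2×4 + 1×6 + 4×1 + 8×6 = 130
Ivy: 4×6 + 15×1 + 2×3 + 1×3 + 4×5 + 8×3 = 92
Sam: 4×4 + 15×5 + 2×5 + 1×4 + 4×2 + 8×4 = 145
Maya: 4×5 + 15×2 + 2×2 + 1×5 + 4×6 + 8×1 = 91
Priya: 4×3 + 15×3 + 2×6 + 1×1 + 4×3 + 8×5 = 122

Sam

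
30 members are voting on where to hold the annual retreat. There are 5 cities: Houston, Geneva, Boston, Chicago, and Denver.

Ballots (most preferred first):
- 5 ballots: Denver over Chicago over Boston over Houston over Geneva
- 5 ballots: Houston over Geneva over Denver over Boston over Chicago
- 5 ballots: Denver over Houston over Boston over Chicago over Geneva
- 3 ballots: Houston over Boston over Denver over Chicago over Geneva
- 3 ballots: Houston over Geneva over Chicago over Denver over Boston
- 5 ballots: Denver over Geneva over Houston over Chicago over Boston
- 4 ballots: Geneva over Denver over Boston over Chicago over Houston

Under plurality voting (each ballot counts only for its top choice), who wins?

First-place votes: Houston 11, Geneva 4, Boston 0, Chicago 0, Denver 15.

Denver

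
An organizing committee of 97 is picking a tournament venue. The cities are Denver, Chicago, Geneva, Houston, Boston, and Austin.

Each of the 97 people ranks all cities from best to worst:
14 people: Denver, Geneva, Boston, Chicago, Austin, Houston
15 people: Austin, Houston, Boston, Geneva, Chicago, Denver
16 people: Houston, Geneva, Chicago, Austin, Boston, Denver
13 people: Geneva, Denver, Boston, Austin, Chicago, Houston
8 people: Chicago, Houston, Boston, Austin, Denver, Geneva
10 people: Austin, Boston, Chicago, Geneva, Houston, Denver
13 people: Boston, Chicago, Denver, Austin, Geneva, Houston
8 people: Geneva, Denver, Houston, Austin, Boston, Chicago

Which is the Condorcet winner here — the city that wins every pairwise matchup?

Geneva vs Denver: 62–35
Geneva vs Chicago: 66–31
Geneva vs Houston: 58–39
Geneva vs Boston: 51–46
Geneva vs Austin: 51–46
Geneva beats every other city.

Geneva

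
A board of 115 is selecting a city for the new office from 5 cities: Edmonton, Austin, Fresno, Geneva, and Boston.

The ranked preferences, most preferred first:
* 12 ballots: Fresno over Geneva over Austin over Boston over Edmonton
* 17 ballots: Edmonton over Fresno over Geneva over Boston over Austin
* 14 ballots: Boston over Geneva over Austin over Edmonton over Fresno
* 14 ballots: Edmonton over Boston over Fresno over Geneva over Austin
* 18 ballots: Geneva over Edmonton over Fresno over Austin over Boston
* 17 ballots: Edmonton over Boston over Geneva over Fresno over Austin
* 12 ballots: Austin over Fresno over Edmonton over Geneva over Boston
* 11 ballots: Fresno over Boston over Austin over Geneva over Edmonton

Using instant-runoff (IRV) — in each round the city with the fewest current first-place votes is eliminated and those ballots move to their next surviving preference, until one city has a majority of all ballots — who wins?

Round 1: Edmonton 48, Austin 12, Fresno 23, Geneva 18, Boston 14. Austin eliminated.
Round 2: Edmonton 48, Fresno 35, Geneva 18, Boston 14. Boston eliminated.
Round 3: Edmonton 48, Fresno 35, Geneva 32. Geneva eliminated.
Round 4: Edmonton 80, Fresno 35. Edmonton has a majority (≥58).

Edmonton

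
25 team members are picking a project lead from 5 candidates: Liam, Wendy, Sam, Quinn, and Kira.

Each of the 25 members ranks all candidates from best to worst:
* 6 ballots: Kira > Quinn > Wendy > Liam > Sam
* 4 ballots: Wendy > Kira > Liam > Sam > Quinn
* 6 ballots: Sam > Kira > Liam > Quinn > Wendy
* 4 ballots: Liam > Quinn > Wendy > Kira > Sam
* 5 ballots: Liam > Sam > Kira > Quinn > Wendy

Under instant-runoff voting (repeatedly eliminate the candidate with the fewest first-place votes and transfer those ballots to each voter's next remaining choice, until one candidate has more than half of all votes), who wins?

Round 1: Liam 9, Wendy 4, Sam 6, Quinn 0, Kira 6. Quinn eliminated.
Round 2: Liam 9, Wendy 4, Sam 6, Kira 6. Wendy eliminated.
Round 3: Liam 9, Sam 6, Kira 10. Sam eliminated.
Round 4: Liam 9, Kira 16. Kira has a majority (≥13).

Kira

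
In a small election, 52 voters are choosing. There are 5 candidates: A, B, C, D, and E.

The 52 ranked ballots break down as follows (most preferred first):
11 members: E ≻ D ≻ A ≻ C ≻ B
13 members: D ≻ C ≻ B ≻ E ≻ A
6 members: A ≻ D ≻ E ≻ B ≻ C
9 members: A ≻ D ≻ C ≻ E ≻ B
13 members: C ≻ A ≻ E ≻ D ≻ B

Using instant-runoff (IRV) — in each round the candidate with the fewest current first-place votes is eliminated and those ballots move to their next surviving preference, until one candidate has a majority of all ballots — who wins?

A

Round 1: A 15, B 0, C 13, D 13, E 11. B eliminated.
Round 2: A 15, C 13, D 13, E 11. E eliminated.
Round 3: A 15, C 13, D 24. C eliminated.
Round 4: A 28, D 24. A has a majority (≥27).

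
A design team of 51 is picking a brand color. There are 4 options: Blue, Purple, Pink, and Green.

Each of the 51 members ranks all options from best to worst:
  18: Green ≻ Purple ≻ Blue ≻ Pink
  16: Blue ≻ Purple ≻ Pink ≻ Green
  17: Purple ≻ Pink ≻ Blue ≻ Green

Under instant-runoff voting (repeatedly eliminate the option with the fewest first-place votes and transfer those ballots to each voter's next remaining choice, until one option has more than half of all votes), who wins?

Purple

Round 1: Blue 16, Purple 17, Pink 0, Green 18. Pink eliminated.
Round 2: Blue 16, Purple 17, Green 18. Blue eliminated.
Round 3: Purple 33, Green 18. Purple has a majority (≥26).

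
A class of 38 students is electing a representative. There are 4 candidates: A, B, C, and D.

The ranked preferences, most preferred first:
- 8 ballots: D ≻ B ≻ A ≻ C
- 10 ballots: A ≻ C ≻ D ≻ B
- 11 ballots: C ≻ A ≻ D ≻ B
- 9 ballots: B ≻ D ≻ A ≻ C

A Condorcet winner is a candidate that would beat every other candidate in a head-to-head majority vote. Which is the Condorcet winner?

A vs B: 21–17
A vs C: 27–11
A vs D: 21–17
A beats every other candidate.

A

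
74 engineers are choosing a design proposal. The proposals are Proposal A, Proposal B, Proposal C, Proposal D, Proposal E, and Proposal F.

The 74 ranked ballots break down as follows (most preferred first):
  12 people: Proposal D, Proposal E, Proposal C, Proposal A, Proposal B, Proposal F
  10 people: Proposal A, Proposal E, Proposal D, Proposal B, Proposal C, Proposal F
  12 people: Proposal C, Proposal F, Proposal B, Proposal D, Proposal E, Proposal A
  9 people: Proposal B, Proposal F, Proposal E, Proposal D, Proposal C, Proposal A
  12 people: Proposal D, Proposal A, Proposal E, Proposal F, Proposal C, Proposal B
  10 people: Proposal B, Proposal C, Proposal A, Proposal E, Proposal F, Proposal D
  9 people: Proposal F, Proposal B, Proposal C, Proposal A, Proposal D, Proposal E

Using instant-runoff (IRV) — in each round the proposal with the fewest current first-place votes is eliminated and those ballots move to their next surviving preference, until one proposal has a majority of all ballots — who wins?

Proposal B

Round 1: Proposal A 10, Proposal B 19, Proposal C 12, Proposal D 24, Proposal E 0, Proposal F 9. Proposal E eliminated.
Round 2: Proposal A 10, Proposal B 19, Proposal C 12, Proposal D 24, Proposal F 9. Proposal F eliminated.
Round 3: Proposal A 10, Proposal B 28, Proposal C 12, Proposal D 24. Proposal A eliminated.
Round 4: Proposal B 28, Proposal C 12, Proposal D 34. Proposal C eliminated.
Round 5: Proposal B 40, Proposal D 34. Proposal B has a majority (≥38).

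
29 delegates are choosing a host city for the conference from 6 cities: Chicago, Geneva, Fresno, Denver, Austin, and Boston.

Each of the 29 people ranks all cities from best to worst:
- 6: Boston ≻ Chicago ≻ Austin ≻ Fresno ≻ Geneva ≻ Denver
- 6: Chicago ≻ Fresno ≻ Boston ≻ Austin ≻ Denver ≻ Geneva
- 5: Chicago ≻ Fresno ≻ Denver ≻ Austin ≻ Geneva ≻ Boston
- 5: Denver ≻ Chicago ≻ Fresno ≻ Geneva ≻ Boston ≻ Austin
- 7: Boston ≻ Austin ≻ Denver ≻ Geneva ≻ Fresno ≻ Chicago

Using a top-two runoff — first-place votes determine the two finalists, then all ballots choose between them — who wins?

Round 1 first-place votes: Chicago 11, Geneva 0, Fresno 0, Denver 5, Austin 0, Boston 13. Boston and Chicago advance.
Runoff: Boston is ranked above Chicago on 13 ballots, Chicago above Boston on 16.

Chicago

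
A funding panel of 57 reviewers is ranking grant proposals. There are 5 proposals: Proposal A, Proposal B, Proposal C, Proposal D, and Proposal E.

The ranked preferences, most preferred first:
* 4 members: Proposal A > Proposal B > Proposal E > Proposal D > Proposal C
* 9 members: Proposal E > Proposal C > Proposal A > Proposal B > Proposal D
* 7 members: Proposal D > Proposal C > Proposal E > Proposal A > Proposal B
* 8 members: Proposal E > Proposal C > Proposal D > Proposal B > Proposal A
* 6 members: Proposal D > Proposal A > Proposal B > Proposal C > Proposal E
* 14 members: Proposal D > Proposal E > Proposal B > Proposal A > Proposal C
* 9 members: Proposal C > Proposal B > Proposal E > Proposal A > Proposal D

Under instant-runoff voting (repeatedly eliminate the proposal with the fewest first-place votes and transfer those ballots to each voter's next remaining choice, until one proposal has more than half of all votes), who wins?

Round 1: Proposal A 4, Proposal B 0, Proposal C 9, Proposal D 27, Proposal E 17. Proposal B eliminated.
Round 2: Proposal A 4, Proposal C 9, Proposal D 27, Proposal E 17. Proposal A eliminated.
Round 3: Proposal C 9, Proposal D 27, Proposal E 21. Proposal C eliminated.
Round 4: Proposal D 27, Proposal E 30. Proposal E has a majority (≥29).

Proposal E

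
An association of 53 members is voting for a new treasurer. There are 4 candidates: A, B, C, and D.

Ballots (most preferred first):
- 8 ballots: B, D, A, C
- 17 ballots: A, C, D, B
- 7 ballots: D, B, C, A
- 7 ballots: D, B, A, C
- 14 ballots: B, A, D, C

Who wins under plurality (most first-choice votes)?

First-place votes: A 17, B 22, C 0, D 14.

B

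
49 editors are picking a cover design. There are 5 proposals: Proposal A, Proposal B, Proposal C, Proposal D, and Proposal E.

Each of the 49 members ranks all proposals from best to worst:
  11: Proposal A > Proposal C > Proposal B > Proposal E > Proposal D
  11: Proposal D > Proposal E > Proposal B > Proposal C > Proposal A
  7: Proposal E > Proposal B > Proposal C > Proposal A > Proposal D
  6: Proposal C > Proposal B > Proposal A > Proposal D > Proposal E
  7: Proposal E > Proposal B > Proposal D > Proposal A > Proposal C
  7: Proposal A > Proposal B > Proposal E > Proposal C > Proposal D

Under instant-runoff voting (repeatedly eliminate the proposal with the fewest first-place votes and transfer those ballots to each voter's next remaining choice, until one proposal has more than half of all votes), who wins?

Proposal E

Round 1: Proposal A 18, Proposal B 0, Proposal C 6, Proposal D 11, Proposal E 14. Proposal B eliminated.
Round 2: Proposal A 18, Proposal C 6, Proposal D 11, Proposal E 14. Proposal C eliminated.
Round 3: Proposal A 24, Proposal D 11, Proposal E 14. Proposal D eliminated.
Round 4: Proposal A 24, Proposal E 25. Proposal E has a majority (≥25).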